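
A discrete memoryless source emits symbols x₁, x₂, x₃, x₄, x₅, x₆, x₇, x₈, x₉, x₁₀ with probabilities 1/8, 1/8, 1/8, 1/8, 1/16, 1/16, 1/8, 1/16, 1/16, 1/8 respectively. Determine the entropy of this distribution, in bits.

3.25 bits

Each probability is a power of 1/2, so log₂(1/p) is an integer.
H = Σ p·log₂(1/p) = 1/8·3 + 1/8·3 + 1/8·3 + 1/8·3 + 1/16·4 + 1/16·4 + 1/8·3 + 1/16·4 + 1/16·4 + 1/8·3 = 3.25 bits.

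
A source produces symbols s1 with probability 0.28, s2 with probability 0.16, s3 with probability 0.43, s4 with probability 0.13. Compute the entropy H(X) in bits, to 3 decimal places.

1.843 bits

H = −Σ pᵢ log₂ pᵢ.
−0.28·log₂(0.28) = 0.5142
−0.16·log₂(0.16) = 0.4230
−0.43·log₂(0.43) = 0.5236
−0.13·log₂(0.13) = 0.3826
Sum ≈ 1.8434 → 1.843 bits.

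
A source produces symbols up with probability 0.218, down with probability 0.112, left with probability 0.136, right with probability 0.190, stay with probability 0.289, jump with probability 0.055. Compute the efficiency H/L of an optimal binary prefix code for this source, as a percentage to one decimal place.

Entropy H = −Σ p log₂ p ≈ 2.4272 bits.
Huffman merges: 11/200+14/125→167/1000; 17/125+167/1000→303/1000; 19/100+109/500→51/125; 289/1000+303/1000→74/125; 51/125+74/125→1. L = 247/100 ≈ 2.4700.
Efficiency = H/L = 2.4272/2.4700 = 98.3%.

98.3%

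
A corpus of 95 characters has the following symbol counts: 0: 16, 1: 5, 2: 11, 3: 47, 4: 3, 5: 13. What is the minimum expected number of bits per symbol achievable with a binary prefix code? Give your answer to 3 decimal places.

2.095 bits/symbol

Probabilities are the counts divided by 95.
Repeatedly combine the two least-probable nodes; the expected code length is the sum of the merged weights.
merge 3/95 + 1/19 → 8/95
merge 8/95 + 11/95 → 1/5
merge 13/95 + 16/95 → 29/95
merge 1/5 + 29/95 → 48/95
merge 47/95 + 48/95 → 1
L = 8/95 + 1/5 + 29/95 + 48/95 + 1 = 199/95 ≈ 2.095 bits/symbol.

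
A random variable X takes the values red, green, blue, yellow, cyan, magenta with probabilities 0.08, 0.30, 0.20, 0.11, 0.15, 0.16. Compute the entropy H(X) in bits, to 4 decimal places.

2.4608 bits

H = −Σ pᵢ log₂ pᵢ.
−0.08·log₂(0.08) = 0.2915
−0.30·log₂(0.30) = 0.5211
−0.20·log₂(0.20) = 0.4644
−0.11·log₂(0.11) = 0.3503
−0.15·log₂(0.15) = 0.4105
−0.16·log₂(0.16) = 0.4230
Sum ≈ 2.4608 → 2.4608 bits.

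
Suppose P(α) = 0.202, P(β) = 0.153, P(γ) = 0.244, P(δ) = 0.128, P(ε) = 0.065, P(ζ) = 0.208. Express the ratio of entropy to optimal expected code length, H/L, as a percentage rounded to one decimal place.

97.8%

Entropy H = −Σ p log₂ p ≈ 2.4842 bits.
Huffman merges: 13/200+16/125→193/1000; 153/1000+193/1000→173/500; 101/500+26/125→41/100; 61/250+173/500→59/100; 41/100+59/100→1. L = 2539/1000 ≈ 2.5390.
Efficiency = H/L = 2.4842/2.5390 = 97.8%.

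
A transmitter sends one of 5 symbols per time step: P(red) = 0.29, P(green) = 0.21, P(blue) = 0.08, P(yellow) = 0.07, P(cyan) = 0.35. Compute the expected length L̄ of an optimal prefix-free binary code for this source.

2.15 bits/symbol

Repeatedly combine the two least-probable nodes; the expected code length is the sum of the merged weights.
merge 7/100 + 2/25 → 3/20
merge 3/20 + 21/100 → 9/25
merge 29/100 + 7/20 → 16/25
merge 9/25 + 16/25 → 1
L = 3/20 + 9/25 + 16/25 + 1 = 43/20 = 2.15 bits/symbol.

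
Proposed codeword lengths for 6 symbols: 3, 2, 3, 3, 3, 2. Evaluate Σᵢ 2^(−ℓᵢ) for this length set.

1

With common denominator 2^3 = 8: Σ 2^(−ℓᵢ) = 1/8 + 2/8 + 1/8 + 1/8 + 1/8 + 2/8 = 8/8 = 1.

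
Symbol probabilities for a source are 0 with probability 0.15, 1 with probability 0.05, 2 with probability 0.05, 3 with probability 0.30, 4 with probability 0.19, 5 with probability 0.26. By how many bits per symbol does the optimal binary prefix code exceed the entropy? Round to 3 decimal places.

Entropy H = −Σ p log₂ p ≈ 2.3243 bits.
Huffman merges: 1/20+1/20→1/10; 1/10+3/20→1/4; 19/100+1/4→11/25; 13/50+3/10→14/25; 11/25+14/25→1. L = 47/20 ≈ 2.3500.
L − H = 2.3500 − 2.3243 = 0.026 bits.

0.026 bits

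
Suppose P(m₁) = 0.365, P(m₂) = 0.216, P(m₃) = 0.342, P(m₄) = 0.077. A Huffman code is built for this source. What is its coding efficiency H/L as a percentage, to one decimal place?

Entropy H = −Σ p log₂ p ≈ 1.8225 bits.
Huffman merges: 77/1000+27/125→293/1000; 293/1000+171/500→127/200; 73/200+127/200→1. L = 241/125 ≈ 1.9280.
Efficiency = H/L = 1.8225/1.9280 = 94.5%.

94.5%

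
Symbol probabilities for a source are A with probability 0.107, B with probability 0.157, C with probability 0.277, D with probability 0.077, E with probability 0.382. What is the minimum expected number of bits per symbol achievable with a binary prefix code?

2.143 bits/symbol

Repeatedly combine the two least-probable nodes; the expected code length is the sum of the merged weights.
merge 77/1000 + 107/1000 → 23/125
merge 157/1000 + 23/125 → 341/1000
merge 277/1000 + 341/1000 → 309/500
merge 191/500 + 309/500 → 1
L = 23/125 + 341/1000 + 309/500 + 1 = 2143/1000 = 2.143 bits/symbol.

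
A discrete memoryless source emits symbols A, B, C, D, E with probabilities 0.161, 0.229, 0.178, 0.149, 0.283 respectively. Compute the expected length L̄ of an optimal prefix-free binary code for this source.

Repeatedly combine the two least-probable nodes; the expected code length is the sum of the merged weights.
merge 149/1000 + 161/1000 → 31/100
merge 89/500 + 229/1000 → 407/1000
merge 283/1000 + 31/100 → 593/1000
merge 407/1000 + 593/1000 → 1
L = 31/100 + 407/1000 + 593/1000 + 1 = 231/100 = 2.31 bits/symbol.

2.31 bits/symbol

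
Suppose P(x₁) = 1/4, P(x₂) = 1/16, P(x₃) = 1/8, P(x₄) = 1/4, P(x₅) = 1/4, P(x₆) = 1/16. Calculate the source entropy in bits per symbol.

Each probability is a power of 1/2, so log₂(1/p) is an integer.
H = Σ p·log₂(1/p) = 1/4·2 + 1/16·4 + 1/8·3 + 1/4·2 + 1/4·2 + 1/16·4 = 2.375 bits.

2.375 bits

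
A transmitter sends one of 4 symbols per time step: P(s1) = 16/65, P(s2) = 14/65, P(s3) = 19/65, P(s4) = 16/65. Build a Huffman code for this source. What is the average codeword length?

2 bits/symbol

Repeatedly combine the two least-probable nodes; the expected code length is the sum of the merged weights.
merge 14/65 + 16/65 → 6/13
merge 16/65 + 19/65 → 7/13
merge 6/13 + 7/13 → 1
L = 6/13 + 7/13 + 1 = 2 bits/symbol.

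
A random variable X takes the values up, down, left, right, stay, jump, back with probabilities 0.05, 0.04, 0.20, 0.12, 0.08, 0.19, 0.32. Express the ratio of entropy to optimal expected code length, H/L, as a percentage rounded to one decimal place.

98.3%

Entropy H = −Σ p log₂ p ≈ 2.5061 bits.
Huffman merges: 1/25+1/20→9/100; 2/25+9/100→17/100; 3/25+17/100→29/100; 19/100+1/5→39/100; 29/100+8/25→61/100; 39/100+61/100→1. L = 51/20 ≈ 2.5500.
Efficiency = H/L = 2.5061/2.5500 = 98.3%.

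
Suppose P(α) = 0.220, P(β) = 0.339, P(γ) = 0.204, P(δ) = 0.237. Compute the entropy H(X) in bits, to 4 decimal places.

H = −Σ pᵢ log₂ pᵢ.
−0.220·log₂(0.220) = 0.4806
−0.339·log₂(0.339) = 0.5291
−0.204·log₂(0.204) = 0.4678
−0.237·log₂(0.237) = 0.4923
Sum ≈ 1.9697 → 1.9697 bits.

1.9697 bits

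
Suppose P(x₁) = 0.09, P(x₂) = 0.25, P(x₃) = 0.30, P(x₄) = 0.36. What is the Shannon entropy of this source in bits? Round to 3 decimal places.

1.864 bits

H = −Σ pᵢ log₂ pᵢ.
−0.09·log₂(0.09) = 0.3127
−0.25·log₂(0.25) = 0.5000
−0.30·log₂(0.30) = 0.5211
−0.36·log₂(0.36) = 0.5306
Sum ≈ 1.8644 → 1.864 bits.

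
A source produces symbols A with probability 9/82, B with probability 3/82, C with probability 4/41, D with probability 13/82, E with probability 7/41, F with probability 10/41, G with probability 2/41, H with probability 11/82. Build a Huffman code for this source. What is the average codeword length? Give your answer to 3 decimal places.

Repeatedly combine the two least-probable nodes; the expected code length is the sum of the merged weights.
merge 3/82 + 2/41 → 7/82
merge 7/82 + 4/41 → 15/82
merge 9/82 + 11/82 → 10/41
merge 13/82 + 7/41 → 27/82
merge 15/82 + 10/41 → 35/82
merge 10/41 + 27/82 → 47/82
merge 35/82 + 47/82 → 1
L = 7/82 + 15/82 + 10/41 + 27/82 + 35/82 + 47/82 + 1 = 233/82 ≈ 2.841 bits/symbol.

2.841 bits/symbol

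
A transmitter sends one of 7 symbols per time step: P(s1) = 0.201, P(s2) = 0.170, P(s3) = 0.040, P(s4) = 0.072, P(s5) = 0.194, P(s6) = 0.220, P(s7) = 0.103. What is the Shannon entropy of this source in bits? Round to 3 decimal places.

2.636 bits

H = −Σ pᵢ log₂ pᵢ.
−0.201·log₂(0.201) = 0.4653
−0.170·log₂(0.170) = 0.4346
−0.040·log₂(0.040) = 0.1858
−0.072·log₂(0.072) = 0.2733
−0.194·log₂(0.194) = 0.4590
−0.220·log₂(0.220) = 0.4806
−0.103·log₂(0.103) = 0.3378
Sum ≈ 2.6362 → 2.636 bits.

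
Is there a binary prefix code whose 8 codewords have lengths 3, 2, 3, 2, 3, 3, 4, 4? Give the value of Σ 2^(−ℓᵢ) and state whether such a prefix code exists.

With common denominator 2^4 = 16: Σ 2^(−ℓᵢ) = 2/16 + 4/16 + 2/16 + 4/16 + 2/16 + 2/16 + 1/16 + 1/16 = 18/16 = 1.125.
Kraft's inequality requires Σ ≤ 1; here Σ = 1.125 > 1, so no such prefix code exists.

1.125; no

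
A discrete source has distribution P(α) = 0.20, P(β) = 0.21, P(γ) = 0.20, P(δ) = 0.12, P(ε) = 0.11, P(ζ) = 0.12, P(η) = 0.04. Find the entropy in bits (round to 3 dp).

2.672 bits

H = −Σ pᵢ log₂ pᵢ.
−0.20·log₂(0.20) = 0.4644
−0.21·log₂(0.21) = 0.4728
−0.20·log₂(0.20) = 0.4644
−0.12·log₂(0.12) = 0.3671
−0.11·log₂(0.11) = 0.3503
−0.12·log₂(0.12) = 0.3671
−0.04·log₂(0.04) = 0.1858
Sum ≈ 2.6718 → 2.672 bits.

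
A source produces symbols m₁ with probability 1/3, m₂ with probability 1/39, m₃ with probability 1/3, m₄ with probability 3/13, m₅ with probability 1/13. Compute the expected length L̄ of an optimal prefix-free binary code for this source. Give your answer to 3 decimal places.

Repeatedly combine the two least-probable nodes; the expected code length is the sum of the merged weights.
merge 1/39 + 1/13 → 4/39
merge 4/39 + 3/13 → 1/3
merge 1/3 + 1/3 → 2/3
merge 1/3 + 2/3 → 1
L = 4/39 + 1/3 + 2/3 + 1 = 82/39 ≈ 2.103 bits/symbol.

2.103 bits/symbol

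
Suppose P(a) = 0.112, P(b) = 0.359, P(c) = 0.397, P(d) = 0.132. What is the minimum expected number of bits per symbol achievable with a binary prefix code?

Repeatedly combine the two least-probable nodes; the expected code length is the sum of the merged weights.
merge 14/125 + 33/250 → 61/250
merge 61/250 + 359/1000 → 603/1000
merge 397/1000 + 603/1000 → 1
L = 61/250 + 603/1000 + 1 = 1847/1000 = 1.847 bits/symbol.

1.847 bits/symbol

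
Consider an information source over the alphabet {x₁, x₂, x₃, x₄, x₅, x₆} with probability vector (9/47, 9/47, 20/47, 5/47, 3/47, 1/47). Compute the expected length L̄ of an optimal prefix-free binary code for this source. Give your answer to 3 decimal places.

Repeatedly combine the two least-probable nodes; the expected code length is the sum of the merged weights.
merge 1/47 + 3/47 → 4/47
merge 4/47 + 5/47 → 9/47
merge 9/47 + 9/47 → 18/47
merge 9/47 + 18/47 → 27/47
merge 20/47 + 27/47 → 1
L = 4/47 + 9/47 + 18/47 + 27/47 + 1 = 105/47 ≈ 2.234 bits/symbol.

2.234 bits/symbol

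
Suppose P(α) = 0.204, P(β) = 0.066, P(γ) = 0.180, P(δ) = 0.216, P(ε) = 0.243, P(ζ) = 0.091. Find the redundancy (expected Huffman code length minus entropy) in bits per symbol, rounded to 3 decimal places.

Entropy H = −Σ p log₂ p ≈ 2.4602 bits.
Huffman merges: 33/500+91/1000→157/1000; 157/1000+9/50→337/1000; 51/250+27/125→21/50; 243/1000+337/1000→29/50; 21/50+29/50→1. L = 1247/500 ≈ 2.4940.
L − H = 2.4940 − 2.4602 = 0.034 bits.

0.034 bits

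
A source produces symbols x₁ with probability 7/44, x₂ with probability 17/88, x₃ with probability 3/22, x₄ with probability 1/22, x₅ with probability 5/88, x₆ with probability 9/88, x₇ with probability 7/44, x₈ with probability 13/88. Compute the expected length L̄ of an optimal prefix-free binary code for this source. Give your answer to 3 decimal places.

Repeatedly combine the two least-probable nodes; the expected code length is the sum of the merged weights.
merge 1/22 + 5/88 → 9/88
merge 9/88 + 9/88 → 9/44
merge 3/22 + 13/88 → 25/88
merge 7/44 + 7/44 → 7/22
merge 17/88 + 9/44 → 35/88
merge 25/88 + 7/22 → 53/88
merge 35/88 + 53/88 → 1
L = 9/88 + 9/44 + 25/88 + 7/22 + 35/88 + 53/88 + 1 = 32/11 ≈ 2.909 bits/symbol.

2.909 bits/symbol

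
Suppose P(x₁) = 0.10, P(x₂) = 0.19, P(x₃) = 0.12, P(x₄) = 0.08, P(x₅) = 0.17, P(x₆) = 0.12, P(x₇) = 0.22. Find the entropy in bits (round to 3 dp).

2.728 bits

H = −Σ pᵢ log₂ pᵢ.
−0.10·log₂(0.10) = 0.3322
−0.19·log₂(0.19) = 0.4552
−0.12·log₂(0.12) = 0.3671
−0.08·log₂(0.08) = 0.2915
−0.17·log₂(0.17) = 0.4346
−0.12·log₂(0.12) = 0.3671
−0.22·log₂(0.22) = 0.4806
Sum ≈ 2.7282 → 2.728 bits.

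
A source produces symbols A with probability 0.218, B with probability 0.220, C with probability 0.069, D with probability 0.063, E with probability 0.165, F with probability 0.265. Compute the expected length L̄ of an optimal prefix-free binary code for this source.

Repeatedly combine the two least-probable nodes; the expected code length is the sum of the merged weights.
merge 63/1000 + 69/1000 → 33/250
merge 33/250 + 33/200 → 297/1000
merge 109/500 + 11/50 → 219/500
merge 53/200 + 297/1000 → 281/500
merge 219/500 + 281/500 → 1
L = 33/250 + 297/1000 + 219/500 + 281/500 + 1 = 2429/1000 = 2.429 bits/symbol.

2.429 bits/symbol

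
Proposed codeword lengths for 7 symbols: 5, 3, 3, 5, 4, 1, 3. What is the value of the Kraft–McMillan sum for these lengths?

1

With common denominator 2^5 = 32: Σ 2^(−ℓᵢ) = 1/32 + 4/32 + 4/32 + 1/32 + 2/32 + 16/32 + 4/32 = 32/32 = 1.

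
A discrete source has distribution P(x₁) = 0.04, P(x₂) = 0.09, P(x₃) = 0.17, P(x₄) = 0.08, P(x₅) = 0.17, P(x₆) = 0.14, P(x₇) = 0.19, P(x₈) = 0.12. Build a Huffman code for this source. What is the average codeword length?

2.93 bits/symbol

Repeatedly combine the two least-probable nodes; the expected code length is the sum of the merged weights.
merge 1/25 + 2/25 → 3/25
merge 9/100 + 3/25 → 21/100
merge 3/25 + 7/50 → 13/50
merge 17/100 + 17/100 → 17/50
merge 19/100 + 21/100 → 2/5
merge 13/50 + 17/50 → 3/5
merge 2/5 + 3/5 → 1
L = 3/25 + 21/100 + 13/50 + 17/50 + 2/5 + 3/5 + 1 = 293/100 = 2.93 bits/symbol.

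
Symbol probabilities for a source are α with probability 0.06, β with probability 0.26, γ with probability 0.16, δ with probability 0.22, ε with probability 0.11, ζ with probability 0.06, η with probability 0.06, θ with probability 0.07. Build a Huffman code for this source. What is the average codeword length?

2.77 bits/symbol

Repeatedly combine the two least-probable nodes; the expected code length is the sum of the merged weights.
merge 3/50 + 3/50 → 3/25
merge 3/50 + 7/100 → 13/100
merge 11/100 + 3/25 → 23/100
merge 13/100 + 4/25 → 29/100
merge 11/50 + 23/100 → 9/20
merge 13/50 + 29/100 → 11/20
merge 9/20 + 11/20 → 1
L = 3/25 + 13/100 + 23/100 + 29/100 + 9/20 + 11/20 + 1 = 277/100 = 2.77 bits/symbol.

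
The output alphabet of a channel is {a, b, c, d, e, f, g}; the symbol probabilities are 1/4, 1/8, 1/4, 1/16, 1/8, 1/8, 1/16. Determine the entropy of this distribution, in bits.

Each probability is a power of 1/2, so log₂(1/p) is an integer.
H = Σ p·log₂(1/p) = 1/4·2 + 1/8·3 + 1/4·2 + 1/16·4 + 1/8·3 + 1/8·3 + 1/16·4 = 2.625 bits.

2.625 bits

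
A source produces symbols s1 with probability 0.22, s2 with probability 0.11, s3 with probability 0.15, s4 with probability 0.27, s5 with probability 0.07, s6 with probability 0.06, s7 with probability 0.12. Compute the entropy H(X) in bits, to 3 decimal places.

2.631 bits

H = −Σ pᵢ log₂ pᵢ.
−0.22·log₂(0.22) = 0.4806
−0.11·log₂(0.11) = 0.3503
−0.15·log₂(0.15) = 0.4105
−0.27·log₂(0.27) = 0.5100
−0.07·log₂(0.07) = 0.2686
−0.06·log₂(0.06) = 0.2435
−0.12·log₂(0.12) = 0.3671
Sum ≈ 2.6306 → 2.631 bits.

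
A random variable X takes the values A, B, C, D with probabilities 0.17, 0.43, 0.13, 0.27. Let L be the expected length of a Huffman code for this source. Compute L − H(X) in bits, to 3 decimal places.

0.019 bits

Entropy H = −Σ p log₂ p ≈ 1.8508 bits.
Huffman merges: 13/100+17/100→3/10; 27/100+3/10→57/100; 43/100+57/100→1. L = 187/100 ≈ 1.8700.
L − H = 1.8700 − 1.8508 = 0.019 bits.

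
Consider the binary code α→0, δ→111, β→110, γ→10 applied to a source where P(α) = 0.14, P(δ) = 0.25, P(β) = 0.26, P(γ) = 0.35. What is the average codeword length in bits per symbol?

L̄ = Σ pᵢ·ℓᵢ = 0.14·1 + 0.25·3 + 0.26·3 + 0.35·2 = 2.37 bits/symbol.

2.37 bits/symbol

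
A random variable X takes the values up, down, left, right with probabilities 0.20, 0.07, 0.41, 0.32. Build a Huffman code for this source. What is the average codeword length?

1.86 bits/symbol

Repeatedly combine the two least-probable nodes; the expected code length is the sum of the merged weights.
merge 7/100 + 1/5 → 27/100
merge 27/100 + 8/25 → 59/100
merge 41/100 + 59/100 → 1
L = 27/100 + 59/100 + 1 = 93/50 = 1.86 bits/symbol.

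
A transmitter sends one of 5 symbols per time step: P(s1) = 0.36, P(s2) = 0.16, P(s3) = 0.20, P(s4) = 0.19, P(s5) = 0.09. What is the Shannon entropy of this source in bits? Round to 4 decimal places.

H = −Σ pᵢ log₂ pᵢ.
−0.36·log₂(0.36) = 0.5306
−0.16·log₂(0.16) = 0.4230
−0.20·log₂(0.20) = 0.4644
−0.19·log₂(0.19) = 0.4552
−0.09·log₂(0.09) = 0.3127
Sum ≈ 2.1859 → 2.1859 bits.

2.1859 bits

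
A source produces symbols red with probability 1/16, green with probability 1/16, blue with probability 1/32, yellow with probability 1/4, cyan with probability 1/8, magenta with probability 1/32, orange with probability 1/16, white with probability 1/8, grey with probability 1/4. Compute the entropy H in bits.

2.8125 bits

Each probability is a power of 1/2, so log₂(1/p) is an integer.
H = Σ p·log₂(1/p) = 1/16·4 + 1/16·4 + 1/32·5 + 1/4·2 + 1/8·3 + 1/32·5 + 1/16·4 + 1/8·3 + 1/4·2 = 2.8125 bits.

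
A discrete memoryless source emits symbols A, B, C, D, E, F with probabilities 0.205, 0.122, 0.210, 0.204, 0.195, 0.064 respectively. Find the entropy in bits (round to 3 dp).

2.493 bits

H = −Σ pᵢ log₂ pᵢ.
−0.205·log₂(0.205) = 0.4687
−0.122·log₂(0.122) = 0.3703
−0.210·log₂(0.210) = 0.4728
−0.204·log₂(0.204) = 0.4678
−0.195·log₂(0.195) = 0.4599
−0.064·log₂(0.064) = 0.2538
Sum ≈ 2.4933 → 2.493 bits.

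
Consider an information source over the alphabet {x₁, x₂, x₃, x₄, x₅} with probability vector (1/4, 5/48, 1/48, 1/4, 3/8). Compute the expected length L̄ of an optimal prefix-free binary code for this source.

2.125 bits/symbol

Repeatedly combine the two least-probable nodes; the expected code length is the sum of the merged weights.
merge 1/48 + 5/48 → 1/8
merge 1/8 + 1/4 → 3/8
merge 1/4 + 3/8 → 5/8
merge 3/8 + 5/8 → 1
L = 1/8 + 3/8 + 5/8 + 1 = 17/8 = 2.125 bits/symbol.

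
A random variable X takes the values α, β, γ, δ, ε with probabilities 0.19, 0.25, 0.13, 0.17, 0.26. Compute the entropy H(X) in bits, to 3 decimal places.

H = −Σ pᵢ log₂ pᵢ.
−0.19·log₂(0.19) = 0.4552
−0.25·log₂(0.25) = 0.5000
−0.13·log₂(0.13) = 0.3826
−0.17·log₂(0.17) = 0.4346
−0.26·log₂(0.26) = 0.5053
Sum ≈ 2.2777 → 2.278 bits.

2.278 bits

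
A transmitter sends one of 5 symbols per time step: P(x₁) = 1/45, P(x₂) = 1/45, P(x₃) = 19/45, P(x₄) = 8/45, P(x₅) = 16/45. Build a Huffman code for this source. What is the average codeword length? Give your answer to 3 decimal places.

Repeatedly combine the two least-probable nodes; the expected code length is the sum of the merged weights.
merge 1/45 + 1/45 → 2/45
merge 2/45 + 8/45 → 2/9
merge 2/9 + 16/45 → 26/45
merge 19/45 + 26/45 → 1
L = 2/45 + 2/9 + 26/45 + 1 = 83/45 ≈ 1.844 bits/symbol.

1.844 bits/symbol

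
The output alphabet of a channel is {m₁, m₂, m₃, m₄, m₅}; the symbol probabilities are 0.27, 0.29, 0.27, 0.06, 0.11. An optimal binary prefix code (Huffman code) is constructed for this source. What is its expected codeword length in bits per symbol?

Repeatedly combine the two least-probable nodes; the expected code length is the sum of the merged weights.
merge 3/50 + 11/100 → 17/100
merge 17/100 + 27/100 → 11/25
merge 27/100 + 29/100 → 14/25
merge 11/25 + 14/25 → 1
L = 17/100 + 11/25 + 14/25 + 1 = 217/100 = 2.17 bits/symbol.

2.17 bits/symbol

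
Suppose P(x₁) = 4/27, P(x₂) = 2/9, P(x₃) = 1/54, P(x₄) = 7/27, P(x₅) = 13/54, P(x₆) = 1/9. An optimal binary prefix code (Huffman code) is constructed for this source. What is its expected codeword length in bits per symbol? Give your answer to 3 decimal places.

Repeatedly combine the two least-probable nodes; the expected code length is the sum of the merged weights.
merge 1/54 + 1/9 → 7/54
merge 7/54 + 4/27 → 5/18
merge 2/9 + 13/54 → 25/54
merge 7/27 + 5/18 → 29/54
merge 25/54 + 29/54 → 1
L = 7/54 + 5/18 + 25/54 + 29/54 + 1 = 65/27 ≈ 2.407 bits/symbol.

2.407 bits/symbol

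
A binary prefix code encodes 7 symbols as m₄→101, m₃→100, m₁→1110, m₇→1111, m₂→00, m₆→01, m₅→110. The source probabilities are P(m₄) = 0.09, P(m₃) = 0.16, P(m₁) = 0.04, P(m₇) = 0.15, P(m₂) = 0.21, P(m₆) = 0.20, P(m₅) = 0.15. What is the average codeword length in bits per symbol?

2.78 bits/symbol

L̄ = Σ pᵢ·ℓᵢ = 0.09·3 + 0.16·3 + 0.04·4 + 0.15·4 + 0.21·2 + 0.20·2 + 0.15·3 = 2.78 bits/symbol.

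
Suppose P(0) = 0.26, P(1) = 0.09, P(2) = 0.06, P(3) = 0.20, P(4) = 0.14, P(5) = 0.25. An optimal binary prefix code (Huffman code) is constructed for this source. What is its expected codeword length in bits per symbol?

2.44 bits/symbol

Repeatedly combine the two least-probable nodes; the expected code length is the sum of the merged weights.
merge 3/50 + 9/100 → 3/20
merge 7/50 + 3/20 → 29/100
merge 1/5 + 1/4 → 9/20
merge 13/50 + 29/100 → 11/20
merge 9/20 + 11/20 → 1
L = 3/20 + 29/100 + 9/20 + 11/20 + 1 = 61/25 = 2.44 bits/symbol.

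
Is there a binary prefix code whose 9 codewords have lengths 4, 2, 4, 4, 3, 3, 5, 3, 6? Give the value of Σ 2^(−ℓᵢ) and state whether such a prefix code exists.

0.859375; yes

With common denominator 2^6 = 64: Σ 2^(−ℓᵢ) = 4/64 + 16/64 + 4/64 + 4/64 + 8/64 + 8/64 + 2/64 + 8/64 + 1/64 = 55/64 = 0.859375.
Kraft's inequality requires Σ ≤ 1; here Σ = 0.859375 ≤ 1, so such a prefix code exists.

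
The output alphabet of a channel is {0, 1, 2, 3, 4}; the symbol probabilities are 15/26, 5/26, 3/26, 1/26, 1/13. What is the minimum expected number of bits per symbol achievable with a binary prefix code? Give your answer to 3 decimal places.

Repeatedly combine the two least-probable nodes; the expected code length is the sum of the merged weights.
merge 1/26 + 1/13 → 3/26
merge 3/26 + 3/26 → 3/13
merge 5/26 + 3/13 → 11/26
merge 11/26 + 15/26 → 1
L = 3/26 + 3/13 + 11/26 + 1 = 23/13 ≈ 1.769 bits/symbol.

1.769 bits/symbol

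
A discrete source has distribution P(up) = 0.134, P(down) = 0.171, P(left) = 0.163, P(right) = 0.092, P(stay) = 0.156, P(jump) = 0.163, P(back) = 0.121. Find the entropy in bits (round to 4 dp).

2.7809 bits

H = −Σ pᵢ log₂ pᵢ.
−0.134·log₂(0.134) = 0.3886
−0.171·log₂(0.171) = 0.4357
−0.163·log₂(0.163) = 0.4266
−0.092·log₂(0.092) = 0.3167
−0.156·log₂(0.156) = 0.4181
−0.163·log₂(0.163) = 0.4266
−0.121·log₂(0.121) = 0.3687
Sum ≈ 2.7809 → 2.7809 bits.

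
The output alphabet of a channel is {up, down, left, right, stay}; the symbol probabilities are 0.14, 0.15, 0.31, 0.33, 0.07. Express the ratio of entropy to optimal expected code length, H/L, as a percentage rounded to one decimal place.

Entropy H = −Σ p log₂ p ≈ 2.1278 bits.
Huffman merges: 7/100+7/50→21/100; 3/20+21/100→9/25; 31/100+33/100→16/25; 9/25+16/25→1. L = 221/100 ≈ 2.2100.
Efficiency = H/L = 2.1278/2.2100 = 96.3%.

96.3%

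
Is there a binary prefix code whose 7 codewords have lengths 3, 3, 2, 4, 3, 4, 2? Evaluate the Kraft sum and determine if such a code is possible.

With common denominator 2^4 = 16: Σ 2^(−ℓᵢ) = 2/16 + 2/16 + 4/16 + 1/16 + 2/16 + 1/16 + 4/16 = 16/16 = 1.
Kraft's inequality requires Σ ≤ 1; here Σ = 1 ≤ 1, so such a prefix code exists.

1; yes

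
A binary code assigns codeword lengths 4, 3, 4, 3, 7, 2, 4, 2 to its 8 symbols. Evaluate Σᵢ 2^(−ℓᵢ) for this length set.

0.9453125

With common denominator 2^7 = 128: Σ 2^(−ℓᵢ) = 8/128 + 16/128 + 8/128 + 16/128 + 1/128 + 32/128 + 8/128 + 32/128 = 121/128 = 0.9453125.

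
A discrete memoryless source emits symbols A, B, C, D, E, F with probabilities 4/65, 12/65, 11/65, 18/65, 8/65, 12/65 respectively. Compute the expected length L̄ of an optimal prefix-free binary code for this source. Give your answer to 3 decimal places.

2.538 bits/symbol

Repeatedly combine the two least-probable nodes; the expected code length is the sum of the merged weights.
merge 4/65 + 8/65 → 12/65
merge 11/65 + 12/65 → 23/65
merge 12/65 + 12/65 → 24/65
merge 18/65 + 23/65 → 41/65
merge 24/65 + 41/65 → 1
L = 12/65 + 23/65 + 24/65 + 41/65 + 1 = 33/13 ≈ 2.538 bits/symbol.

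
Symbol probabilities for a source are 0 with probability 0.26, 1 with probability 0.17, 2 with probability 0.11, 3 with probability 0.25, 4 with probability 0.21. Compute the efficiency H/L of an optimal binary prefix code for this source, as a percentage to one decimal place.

Entropy H = −Σ p log₂ p ≈ 2.2630 bits.
Huffman merges: 11/100+17/100→7/25; 21/100+1/4→23/50; 13/50+7/25→27/50; 23/50+27/50→1. L = 57/25 ≈ 2.2800.
Efficiency = H/L = 2.2630/2.2800 = 99.3%.

99.3%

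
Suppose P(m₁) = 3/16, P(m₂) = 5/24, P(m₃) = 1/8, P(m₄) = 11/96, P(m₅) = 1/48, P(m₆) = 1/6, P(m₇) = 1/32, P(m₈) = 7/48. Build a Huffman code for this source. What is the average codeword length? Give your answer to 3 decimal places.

Repeatedly combine the two least-probable nodes; the expected code length is the sum of the merged weights.
merge 1/48 + 1/32 → 5/96
merge 5/96 + 11/96 → 1/6
merge 1/8 + 7/48 → 13/48
merge 1/6 + 1/6 → 1/3
merge 3/16 + 5/24 → 19/48
merge 13/48 + 1/3 → 29/48
merge 19/48 + 29/48 → 1
L = 5/96 + 1/6 + 13/48 + 1/3 + 19/48 + 29/48 + 1 = 271/96 ≈ 2.823 bits/symbol.

2.823 bits/symbol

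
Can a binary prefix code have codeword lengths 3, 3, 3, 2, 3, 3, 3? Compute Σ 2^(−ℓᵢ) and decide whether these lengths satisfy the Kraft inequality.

1; yes

With common denominator 2^3 = 8: Σ 2^(−ℓᵢ) = 1/8 + 1/8 + 1/8 + 2/8 + 1/8 + 1/8 + 1/8 = 8/8 = 1.
Kraft's inequality requires Σ ≤ 1; here Σ = 1 ≤ 1, so such a prefix code exists.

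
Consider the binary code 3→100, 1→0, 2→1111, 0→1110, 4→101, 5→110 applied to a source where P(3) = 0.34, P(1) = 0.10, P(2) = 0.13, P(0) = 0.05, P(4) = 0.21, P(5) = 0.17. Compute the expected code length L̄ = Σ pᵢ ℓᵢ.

2.98 bits/symbol

L̄ = Σ pᵢ·ℓᵢ = 0.34·3 + 0.10·1 + 0.13·4 + 0.05·4 + 0.21·3 + 0.17·3 = 2.98 bits/symbol.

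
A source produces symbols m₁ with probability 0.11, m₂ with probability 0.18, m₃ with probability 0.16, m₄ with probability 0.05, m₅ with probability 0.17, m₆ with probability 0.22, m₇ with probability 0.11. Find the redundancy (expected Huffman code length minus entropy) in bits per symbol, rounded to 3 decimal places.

Entropy H = −Σ p log₂ p ≈ 2.7002 bits.
Huffman merges: 1/20+11/100→4/25; 11/100+4/25→27/100; 4/25+17/100→33/100; 9/50+11/50→2/5; 27/100+33/100→3/5; 2/5+3/5→1. L = 69/25 ≈ 2.7600.
L − H = 2.7600 − 2.7002 = 0.060 bits.

0.060 bits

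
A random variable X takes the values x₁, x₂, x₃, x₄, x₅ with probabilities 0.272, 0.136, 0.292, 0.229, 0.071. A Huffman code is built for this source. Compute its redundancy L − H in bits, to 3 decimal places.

Entropy H = −Σ p log₂ p ≈ 2.1789 bits.
Huffman merges: 71/1000+17/125→207/1000; 207/1000+229/1000→109/250; 34/125+73/250→141/250; 109/250+141/250→1. L = 2207/1000 ≈ 2.2070.
L − H = 2.2070 − 2.1789 = 0.028 bits.

0.028 bits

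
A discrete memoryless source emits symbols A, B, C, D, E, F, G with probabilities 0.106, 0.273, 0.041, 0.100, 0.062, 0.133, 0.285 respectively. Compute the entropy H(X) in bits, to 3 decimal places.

2.528 bits

H = −Σ pᵢ log₂ pᵢ.
−0.106·log₂(0.106) = 0.3432
−0.273·log₂(0.273) = 0.5113
−0.041·log₂(0.041) = 0.1889
−0.100·log₂(0.100) = 0.3322
−0.062·log₂(0.062) = 0.2487
−0.133·log₂(0.133) = 0.3871
−0.285·log₂(0.285) = 0.5161
Sum ≈ 2.5276 → 2.528 bits.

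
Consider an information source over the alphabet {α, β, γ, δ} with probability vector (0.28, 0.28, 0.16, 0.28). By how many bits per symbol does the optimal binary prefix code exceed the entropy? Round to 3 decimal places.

Entropy H = −Σ p log₂ p ≈ 1.9657 bits.
Huffman merges: 4/25+7/25→11/25; 7/25+7/25→14/25; 11/25+14/25→1. L = 2 ≈ 2.0000.
L − H = 2.0000 − 1.9657 = 0.034 bits.

0.034 bits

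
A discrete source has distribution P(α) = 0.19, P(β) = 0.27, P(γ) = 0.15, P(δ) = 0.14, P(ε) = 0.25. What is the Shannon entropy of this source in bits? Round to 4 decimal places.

H = −Σ pᵢ log₂ pᵢ.
−0.19·log₂(0.19) = 0.4552
−0.27·log₂(0.27) = 0.5100
−0.15·log₂(0.15) = 0.4105
−0.14·log₂(0.14) = 0.3971
−0.25·log₂(0.25) = 0.5000
Sum ≈ 2.2729 → 2.2729 bits.

2.2729 bits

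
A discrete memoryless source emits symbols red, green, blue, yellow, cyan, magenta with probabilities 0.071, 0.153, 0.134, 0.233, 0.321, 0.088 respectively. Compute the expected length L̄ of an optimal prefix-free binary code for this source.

2.446 bits/symbol

Repeatedly combine the two least-probable nodes; the expected code length is the sum of the merged weights.
merge 71/1000 + 11/125 → 159/1000
merge 67/500 + 153/1000 → 287/1000
merge 159/1000 + 233/1000 → 49/125
merge 287/1000 + 321/1000 → 76/125
merge 49/125 + 76/125 → 1
L = 159/1000 + 287/1000 + 49/125 + 76/125 + 1 = 1223/500 = 2.446 bits/symbol.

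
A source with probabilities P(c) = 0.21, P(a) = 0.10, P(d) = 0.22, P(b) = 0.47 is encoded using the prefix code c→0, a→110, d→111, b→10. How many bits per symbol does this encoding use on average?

2.11 bits/symbol

L̄ = Σ pᵢ·ℓᵢ = 0.21·1 + 0.10·3 + 0.22·3 + 0.47·2 = 2.11 bits/symbol.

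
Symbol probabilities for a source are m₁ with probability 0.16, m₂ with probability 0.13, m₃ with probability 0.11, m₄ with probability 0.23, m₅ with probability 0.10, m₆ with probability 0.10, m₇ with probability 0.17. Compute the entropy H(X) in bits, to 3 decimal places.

H = −Σ pᵢ log₂ pᵢ.
−0.16·log₂(0.16) = 0.4230
−0.13·log₂(0.13) = 0.3826
−0.11·log₂(0.11) = 0.3503
−0.23·log₂(0.23) = 0.4877
−0.10·log₂(0.10) = 0.3322
−0.10·log₂(0.10) = 0.3322
−0.17·log₂(0.17) = 0.4346
Sum ≈ 2.7426 → 2.743 bits.

2.743 bits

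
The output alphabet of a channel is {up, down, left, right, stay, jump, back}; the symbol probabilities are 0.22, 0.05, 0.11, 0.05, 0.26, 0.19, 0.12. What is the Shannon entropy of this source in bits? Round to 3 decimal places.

H = −Σ pᵢ log₂ pᵢ.
−0.22·log₂(0.22) = 0.4806
−0.05·log₂(0.05) = 0.2161
−0.11·log₂(0.11) = 0.3503
−0.05·log₂(0.05) = 0.2161
−0.26·log₂(0.26) = 0.5053
−0.19·log₂(0.19) = 0.4552
−0.12·log₂(0.12) = 0.3671
Sum ≈ 2.5906 → 2.591 bits.

2.591 bits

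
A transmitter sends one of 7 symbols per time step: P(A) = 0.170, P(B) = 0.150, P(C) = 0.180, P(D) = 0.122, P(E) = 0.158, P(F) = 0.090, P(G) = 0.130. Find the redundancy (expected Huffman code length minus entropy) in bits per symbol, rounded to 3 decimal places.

0.043 bits

Entropy H = −Σ p log₂ p ≈ 2.7766 bits.
Huffman merges: 9/100+61/500→53/250; 13/100+3/20→7/25; 79/500+17/100→41/125; 9/50+53/250→49/125; 7/25+41/125→76/125; 49/125+76/125→1. L = 141/50 ≈ 2.8200.
L − H = 2.8200 − 2.7766 = 0.043 bits.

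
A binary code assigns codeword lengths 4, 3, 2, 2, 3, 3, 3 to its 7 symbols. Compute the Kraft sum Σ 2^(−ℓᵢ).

With common denominator 2^4 = 16: Σ 2^(−ℓᵢ) = 1/16 + 2/16 + 4/16 + 4/16 + 2/16 + 2/16 + 2/16 = 17/16 = 1.0625.

1.0625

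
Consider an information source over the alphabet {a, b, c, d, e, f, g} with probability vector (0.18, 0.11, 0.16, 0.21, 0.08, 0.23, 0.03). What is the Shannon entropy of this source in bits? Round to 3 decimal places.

H = −Σ pᵢ log₂ pᵢ.
−0.18·log₂(0.18) = 0.4453
−0.11·log₂(0.11) = 0.3503
−0.16·log₂(0.16) = 0.4230
−0.21·log₂(0.21) = 0.4728
−0.08·log₂(0.08) = 0.2915
−0.23·log₂(0.23) = 0.4877
−0.03·log₂(0.03) = 0.1518
Sum ≈ 2.6224 → 2.622 bits.

2.622 bits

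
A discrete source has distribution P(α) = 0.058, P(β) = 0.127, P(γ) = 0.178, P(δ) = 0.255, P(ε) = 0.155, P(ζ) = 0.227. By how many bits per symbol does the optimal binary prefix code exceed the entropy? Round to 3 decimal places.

0.053 bits

Entropy H = −Σ p log₂ p ≈ 2.4648 bits.
Huffman merges: 29/500+127/1000→37/200; 31/200+89/500→333/1000; 37/200+227/1000→103/250; 51/200+333/1000→147/250; 103/250+147/250→1. L = 1259/500 ≈ 2.5180.
L − H = 2.5180 − 2.4648 = 0.053 bits.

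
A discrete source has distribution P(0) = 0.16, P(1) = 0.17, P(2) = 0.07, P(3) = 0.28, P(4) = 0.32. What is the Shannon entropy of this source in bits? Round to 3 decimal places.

2.166 bits

H = −Σ pᵢ log₂ pᵢ.
−0.16·log₂(0.16) = 0.4230
−0.17·log₂(0.17) = 0.4346
−0.07·log₂(0.07) = 0.2686
−0.28·log₂(0.28) = 0.5142
−0.32·log₂(0.32) = 0.5260
Sum ≈ 2.1664 → 2.166 bits.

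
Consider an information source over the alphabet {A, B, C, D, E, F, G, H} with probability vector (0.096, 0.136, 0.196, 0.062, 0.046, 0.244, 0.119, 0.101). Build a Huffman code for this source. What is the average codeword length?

2.864 bits/symbol

Repeatedly combine the two least-probable nodes; the expected code length is the sum of the merged weights.
merge 23/500 + 31/500 → 27/250
merge 12/125 + 101/1000 → 197/1000
merge 27/250 + 119/1000 → 227/1000
merge 17/125 + 49/250 → 83/250
merge 197/1000 + 227/1000 → 53/125
merge 61/250 + 83/250 → 72/125
merge 53/125 + 72/125 → 1
L = 27/250 + 197/1000 + 227/1000 + 83/250 + 53/125 + 72/125 + 1 = 358/125 = 2.864 bits/symbol.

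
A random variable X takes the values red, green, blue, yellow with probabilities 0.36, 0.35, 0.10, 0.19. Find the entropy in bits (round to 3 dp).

1.848 bits

H = −Σ pᵢ log₂ pᵢ.
−0.36·log₂(0.36) = 0.5306
−0.35·log₂(0.35) = 0.5301
−0.10·log₂(0.10) = 0.3322
−0.19·log₂(0.19) = 0.4552
Sum ≈ 1.8481 → 1.848 bits.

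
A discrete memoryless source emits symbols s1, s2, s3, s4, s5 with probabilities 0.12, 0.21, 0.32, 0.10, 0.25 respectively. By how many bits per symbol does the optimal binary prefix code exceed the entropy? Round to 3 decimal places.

0.022 bits

Entropy H = −Σ p log₂ p ≈ 2.1981 bits.
Huffman merges: 1/10+3/25→11/50; 21/100+11/50→43/100; 1/4+8/25→57/100; 43/100+57/100→1. L = 111/50 ≈ 2.2200.
L − H = 2.2200 − 2.1981 = 0.022 bits.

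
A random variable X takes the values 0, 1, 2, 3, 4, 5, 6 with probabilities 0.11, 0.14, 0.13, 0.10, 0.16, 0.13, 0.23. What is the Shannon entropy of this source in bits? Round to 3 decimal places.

2.756 bits

H = −Σ pᵢ log₂ pᵢ.
−0.11·log₂(0.11) = 0.3503
−0.14·log₂(0.14) = 0.3971
−0.13·log₂(0.13) = 0.3826
−0.10·log₂(0.10) = 0.3322
−0.16·log₂(0.16) = 0.4230
−0.13·log₂(0.13) = 0.3826
−0.23·log₂(0.23) = 0.4877
Sum ≈ 2.7556 → 2.756 bits.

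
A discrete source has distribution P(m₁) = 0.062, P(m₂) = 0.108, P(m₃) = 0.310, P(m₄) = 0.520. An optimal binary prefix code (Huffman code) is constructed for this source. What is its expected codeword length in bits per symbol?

Repeatedly combine the two least-probable nodes; the expected code length is the sum of the merged weights.
merge 31/500 + 27/250 → 17/100
merge 17/100 + 31/100 → 12/25
merge 12/25 + 13/25 → 1
L = 17/100 + 12/25 + 1 = 33/20 = 1.65 bits/symbol.

1.65 bits/symbol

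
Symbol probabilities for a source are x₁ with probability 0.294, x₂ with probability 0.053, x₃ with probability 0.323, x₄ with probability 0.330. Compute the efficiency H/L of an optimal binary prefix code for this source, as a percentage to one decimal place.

Entropy H = −Σ p log₂ p ≈ 1.7983 bits.
Huffman merges: 53/1000+147/500→347/1000; 323/1000+33/100→653/1000; 347/1000+653/1000→1. L = 2 ≈ 2.0000.
Efficiency = H/L = 1.7983/2.0000 = 89.9%.

89.9%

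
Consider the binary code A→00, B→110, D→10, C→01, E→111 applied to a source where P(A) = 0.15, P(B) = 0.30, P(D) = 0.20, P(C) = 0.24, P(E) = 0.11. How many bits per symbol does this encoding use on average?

2.41 bits/symbol

L̄ = Σ pᵢ·ℓᵢ = 0.15·2 + 0.30·3 + 0.20·2 + 0.24·2 + 0.11·3 = 2.41 bits/symbol.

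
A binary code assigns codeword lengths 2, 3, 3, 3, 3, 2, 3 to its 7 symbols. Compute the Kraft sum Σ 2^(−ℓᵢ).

With common denominator 2^3 = 8: Σ 2^(−ℓᵢ) = 2/8 + 1/8 + 1/8 + 1/8 + 1/8 + 2/8 + 1/8 = 9/8 = 1.125.

1.125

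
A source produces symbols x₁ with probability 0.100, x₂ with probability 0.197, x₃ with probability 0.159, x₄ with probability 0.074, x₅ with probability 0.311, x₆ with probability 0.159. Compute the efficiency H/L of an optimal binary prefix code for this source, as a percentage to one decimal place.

Entropy H = −Σ p log₂ p ≈ 2.4395 bits.
Huffman merges: 37/500+1/10→87/500; 159/1000+159/1000→159/500; 87/500+197/1000→371/1000; 311/1000+159/500→629/1000; 371/1000+629/1000→1. L = 623/250 ≈ 2.4920.
Efficiency = H/L = 2.4395/2.4920 = 97.9%.

97.9%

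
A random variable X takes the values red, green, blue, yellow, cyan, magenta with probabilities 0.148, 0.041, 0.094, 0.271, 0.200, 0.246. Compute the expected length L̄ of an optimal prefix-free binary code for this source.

Repeatedly combine the two least-probable nodes; the expected code length is the sum of the merged weights.
merge 41/1000 + 47/500 → 27/200
merge 27/200 + 37/250 → 283/1000
merge 1/5 + 123/500 → 223/500
merge 271/1000 + 283/1000 → 277/500
merge 223/500 + 277/500 → 1
L = 27/200 + 283/1000 + 223/500 + 277/500 + 1 = 1209/500 = 2.418 bits/symbol.

2.418 bits/symbol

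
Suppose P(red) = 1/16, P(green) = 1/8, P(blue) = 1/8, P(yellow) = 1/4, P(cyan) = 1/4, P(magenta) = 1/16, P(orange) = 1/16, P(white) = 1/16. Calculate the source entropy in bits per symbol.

2.75 bits

Each probability is a power of 1/2, so log₂(1/p) is an integer.
H = Σ p·log₂(1/p) = 1/16·4 + 1/8·3 + 1/8·3 + 1/4·2 + 1/4·2 + 1/16·4 + 1/16·4 + 1/16·4 = 2.75 bits.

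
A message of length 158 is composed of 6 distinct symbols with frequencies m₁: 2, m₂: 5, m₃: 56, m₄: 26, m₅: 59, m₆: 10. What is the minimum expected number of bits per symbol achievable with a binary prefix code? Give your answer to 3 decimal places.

2.051 bits/symbol

Probabilities are the counts divided by 158.
Repeatedly combine the two least-probable nodes; the expected code length is the sum of the merged weights.
merge 1/79 + 5/158 → 7/158
merge 7/158 + 5/79 → 17/158
merge 17/158 + 13/79 → 43/158
merge 43/158 + 28/79 → 99/158
merge 59/158 + 99/158 → 1
L = 7/158 + 17/158 + 43/158 + 99/158 + 1 = 162/79 ≈ 2.051 bits/symbol.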